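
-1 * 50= -50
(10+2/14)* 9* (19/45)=1349/35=38.54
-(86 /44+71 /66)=-100 /33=-3.03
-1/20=-0.05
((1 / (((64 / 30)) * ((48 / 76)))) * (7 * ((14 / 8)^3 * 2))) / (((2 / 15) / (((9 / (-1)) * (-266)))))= 999864.68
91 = 91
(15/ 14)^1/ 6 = 5/ 28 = 0.18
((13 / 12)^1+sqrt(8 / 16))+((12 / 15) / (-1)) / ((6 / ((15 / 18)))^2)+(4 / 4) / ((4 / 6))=sqrt(2) / 2+208 / 81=3.28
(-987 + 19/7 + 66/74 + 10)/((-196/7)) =252109/7252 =34.76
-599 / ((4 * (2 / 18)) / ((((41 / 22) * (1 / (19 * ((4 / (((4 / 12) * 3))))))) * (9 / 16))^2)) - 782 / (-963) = 1531729883699 / 2756758929408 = 0.56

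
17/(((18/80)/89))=60520/9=6724.44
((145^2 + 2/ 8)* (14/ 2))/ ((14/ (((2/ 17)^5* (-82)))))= -27585128/ 1419857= -19.43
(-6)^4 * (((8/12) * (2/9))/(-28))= -48/7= -6.86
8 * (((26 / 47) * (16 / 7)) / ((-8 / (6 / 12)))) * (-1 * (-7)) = -208 / 47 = -4.43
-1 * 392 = -392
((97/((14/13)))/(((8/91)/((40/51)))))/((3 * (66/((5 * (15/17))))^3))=1280703125/16007968944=0.08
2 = 2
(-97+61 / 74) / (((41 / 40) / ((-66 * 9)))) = 84549960 / 1517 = 55734.98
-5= -5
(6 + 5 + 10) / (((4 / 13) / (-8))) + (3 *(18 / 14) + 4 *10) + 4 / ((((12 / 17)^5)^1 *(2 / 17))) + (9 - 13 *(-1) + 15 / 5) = -283.14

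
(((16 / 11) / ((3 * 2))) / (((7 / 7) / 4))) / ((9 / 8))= 256 / 297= 0.86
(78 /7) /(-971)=-78 /6797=-0.01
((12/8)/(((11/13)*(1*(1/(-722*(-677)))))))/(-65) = -733191/55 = -13330.75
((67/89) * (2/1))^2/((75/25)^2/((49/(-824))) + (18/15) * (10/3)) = -219961/14297405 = -0.02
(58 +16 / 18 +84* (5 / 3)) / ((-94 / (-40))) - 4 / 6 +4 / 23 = 818606 / 9729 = 84.14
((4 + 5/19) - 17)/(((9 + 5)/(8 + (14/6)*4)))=-6292/399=-15.77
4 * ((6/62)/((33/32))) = 128/341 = 0.38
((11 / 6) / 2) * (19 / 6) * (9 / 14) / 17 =209 / 1904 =0.11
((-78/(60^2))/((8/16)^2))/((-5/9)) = 39/250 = 0.16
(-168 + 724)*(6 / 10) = 1668 / 5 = 333.60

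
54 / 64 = 0.84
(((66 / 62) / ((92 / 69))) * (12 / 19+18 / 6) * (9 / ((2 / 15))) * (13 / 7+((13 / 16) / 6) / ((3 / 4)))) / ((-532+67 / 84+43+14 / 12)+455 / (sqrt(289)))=-137610495 / 158822672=-0.87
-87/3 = -29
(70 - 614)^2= 295936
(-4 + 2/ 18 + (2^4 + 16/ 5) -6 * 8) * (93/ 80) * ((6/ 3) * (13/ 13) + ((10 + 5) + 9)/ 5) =-775217/ 3000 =-258.41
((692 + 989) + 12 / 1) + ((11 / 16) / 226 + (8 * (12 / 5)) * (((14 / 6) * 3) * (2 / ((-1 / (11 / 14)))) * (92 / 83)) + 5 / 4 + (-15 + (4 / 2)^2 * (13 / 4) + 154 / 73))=159966849589 / 109546720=1460.26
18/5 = 3.60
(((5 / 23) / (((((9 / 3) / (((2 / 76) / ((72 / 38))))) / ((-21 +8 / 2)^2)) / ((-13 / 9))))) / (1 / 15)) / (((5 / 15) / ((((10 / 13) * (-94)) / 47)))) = 36125 / 1242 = 29.09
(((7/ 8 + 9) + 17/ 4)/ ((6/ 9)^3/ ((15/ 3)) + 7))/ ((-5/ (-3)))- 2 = -6095/ 7624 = -0.80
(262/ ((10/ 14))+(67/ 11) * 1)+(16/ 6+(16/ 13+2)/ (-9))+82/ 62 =8345592/ 22165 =376.52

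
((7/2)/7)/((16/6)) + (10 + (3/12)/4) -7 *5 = -99/4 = -24.75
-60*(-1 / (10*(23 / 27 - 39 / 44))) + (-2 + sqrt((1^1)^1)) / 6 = -42809 / 246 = -174.02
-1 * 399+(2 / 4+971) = 1145 / 2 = 572.50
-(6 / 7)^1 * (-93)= 558 / 7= 79.71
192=192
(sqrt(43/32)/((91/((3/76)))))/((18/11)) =11 * sqrt(86)/331968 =0.00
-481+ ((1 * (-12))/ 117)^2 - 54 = -813719/ 1521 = -534.99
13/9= 1.44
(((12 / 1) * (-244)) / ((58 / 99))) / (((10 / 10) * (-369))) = 16104 / 1189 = 13.54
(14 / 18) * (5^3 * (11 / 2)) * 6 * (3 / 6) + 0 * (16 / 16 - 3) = 9625 / 6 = 1604.17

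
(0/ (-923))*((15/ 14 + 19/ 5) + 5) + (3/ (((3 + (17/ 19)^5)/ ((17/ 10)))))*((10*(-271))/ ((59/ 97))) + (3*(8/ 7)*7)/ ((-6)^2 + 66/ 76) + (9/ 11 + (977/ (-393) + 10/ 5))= -6700607361216864839/ 1053917948101326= -6357.81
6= 6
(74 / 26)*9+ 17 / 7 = 2552 / 91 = 28.04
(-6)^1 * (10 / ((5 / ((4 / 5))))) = -48 / 5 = -9.60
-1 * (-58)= 58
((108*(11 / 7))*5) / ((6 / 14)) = 1980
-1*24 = -24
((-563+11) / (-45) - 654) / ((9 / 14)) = -134764 / 135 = -998.25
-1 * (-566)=566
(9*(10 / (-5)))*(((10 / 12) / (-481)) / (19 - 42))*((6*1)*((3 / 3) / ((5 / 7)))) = -126 / 11063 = -0.01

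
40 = 40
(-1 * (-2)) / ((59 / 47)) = 94 / 59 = 1.59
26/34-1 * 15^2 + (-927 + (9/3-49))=-20353/17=-1197.24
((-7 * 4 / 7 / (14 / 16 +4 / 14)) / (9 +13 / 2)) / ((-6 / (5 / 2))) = 0.09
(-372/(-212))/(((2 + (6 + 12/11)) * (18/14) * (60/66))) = 26257/159000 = 0.17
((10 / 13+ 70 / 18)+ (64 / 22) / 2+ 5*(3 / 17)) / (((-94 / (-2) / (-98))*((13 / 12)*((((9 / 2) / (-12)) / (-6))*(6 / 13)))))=-479945984 / 1028313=-466.73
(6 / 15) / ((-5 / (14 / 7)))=-0.16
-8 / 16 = -1 / 2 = -0.50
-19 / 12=-1.58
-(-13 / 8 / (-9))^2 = -169 / 5184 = -0.03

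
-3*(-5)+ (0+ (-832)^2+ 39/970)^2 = 479174121854.37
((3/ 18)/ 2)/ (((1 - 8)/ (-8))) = 2/ 21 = 0.10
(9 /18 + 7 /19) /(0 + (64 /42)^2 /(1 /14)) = 2079 /77824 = 0.03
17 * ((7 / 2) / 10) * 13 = 1547 / 20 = 77.35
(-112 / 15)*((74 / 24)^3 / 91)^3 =-129961739795077 / 520749219594240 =-0.25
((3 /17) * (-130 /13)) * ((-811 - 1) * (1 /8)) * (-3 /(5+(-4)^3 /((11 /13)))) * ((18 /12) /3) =4785 /1258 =3.80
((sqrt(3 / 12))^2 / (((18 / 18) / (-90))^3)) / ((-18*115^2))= 405 / 529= 0.77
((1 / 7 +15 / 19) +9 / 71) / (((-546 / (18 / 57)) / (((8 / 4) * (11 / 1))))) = -220022 / 16326947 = -0.01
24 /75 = 8 /25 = 0.32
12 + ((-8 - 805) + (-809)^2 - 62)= 653618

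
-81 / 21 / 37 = -27 / 259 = -0.10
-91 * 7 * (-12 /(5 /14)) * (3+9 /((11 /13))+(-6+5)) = 14875224 /55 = 270458.62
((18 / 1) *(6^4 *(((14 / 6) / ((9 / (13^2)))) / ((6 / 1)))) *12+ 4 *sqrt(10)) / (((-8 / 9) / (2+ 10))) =-27597024-54 *sqrt(10) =-27597194.76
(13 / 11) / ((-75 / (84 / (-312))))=0.00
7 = 7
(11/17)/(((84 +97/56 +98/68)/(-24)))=-0.18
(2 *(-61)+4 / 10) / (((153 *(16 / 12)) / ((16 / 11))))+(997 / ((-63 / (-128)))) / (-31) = -120904192 / 1826055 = -66.21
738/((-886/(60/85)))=-4428/7531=-0.59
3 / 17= 0.18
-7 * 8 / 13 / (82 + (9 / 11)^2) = -968 / 18577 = -0.05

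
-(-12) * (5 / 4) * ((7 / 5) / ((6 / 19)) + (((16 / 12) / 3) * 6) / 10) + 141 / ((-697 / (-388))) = 207693 / 1394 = 148.99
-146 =-146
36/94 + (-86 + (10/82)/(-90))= -2969759/34686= -85.62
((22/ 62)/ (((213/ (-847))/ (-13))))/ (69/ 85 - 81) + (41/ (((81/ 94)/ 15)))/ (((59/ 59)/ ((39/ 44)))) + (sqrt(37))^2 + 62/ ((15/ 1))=1667150370317/ 2475332640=673.51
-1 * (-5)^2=-25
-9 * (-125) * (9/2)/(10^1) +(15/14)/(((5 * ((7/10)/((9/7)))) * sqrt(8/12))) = 135 * sqrt(6)/686 +2025/4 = 506.73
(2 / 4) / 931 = 1 / 1862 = 0.00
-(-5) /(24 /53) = 265 /24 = 11.04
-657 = -657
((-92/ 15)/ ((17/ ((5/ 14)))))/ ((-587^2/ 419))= 19274/ 123011133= 0.00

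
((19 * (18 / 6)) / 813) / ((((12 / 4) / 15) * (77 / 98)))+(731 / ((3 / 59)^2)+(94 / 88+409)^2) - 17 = 450873.92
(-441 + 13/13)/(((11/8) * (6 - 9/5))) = -1600/21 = -76.19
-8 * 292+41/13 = -30327/13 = -2332.85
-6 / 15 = -2 / 5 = -0.40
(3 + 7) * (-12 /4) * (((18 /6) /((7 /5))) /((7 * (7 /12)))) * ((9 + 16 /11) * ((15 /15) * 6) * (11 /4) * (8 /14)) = -3726000 /2401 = -1551.85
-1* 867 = -867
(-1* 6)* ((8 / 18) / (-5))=8 / 15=0.53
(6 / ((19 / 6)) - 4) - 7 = -173 / 19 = -9.11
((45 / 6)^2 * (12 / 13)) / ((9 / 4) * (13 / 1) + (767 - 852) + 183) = 0.41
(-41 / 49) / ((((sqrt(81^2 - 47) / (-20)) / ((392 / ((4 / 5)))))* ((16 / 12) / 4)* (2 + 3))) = 2460* sqrt(6514) / 3257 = 60.96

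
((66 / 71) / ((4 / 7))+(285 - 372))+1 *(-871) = -135805 / 142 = -956.37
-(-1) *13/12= 13/12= 1.08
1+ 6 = 7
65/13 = 5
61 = 61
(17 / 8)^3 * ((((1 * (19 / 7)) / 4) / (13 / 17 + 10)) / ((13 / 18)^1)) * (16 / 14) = 4760697 / 4973696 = 0.96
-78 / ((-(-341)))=-78 / 341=-0.23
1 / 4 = 0.25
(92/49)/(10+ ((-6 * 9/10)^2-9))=1150/18473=0.06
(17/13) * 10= 170/13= 13.08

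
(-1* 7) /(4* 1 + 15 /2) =-14 /23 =-0.61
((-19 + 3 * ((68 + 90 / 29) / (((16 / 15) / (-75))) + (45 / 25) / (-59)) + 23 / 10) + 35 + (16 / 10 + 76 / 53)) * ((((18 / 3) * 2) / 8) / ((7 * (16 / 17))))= -2770671071709 / 812519680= -3409.97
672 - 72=600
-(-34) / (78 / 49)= 833 / 39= 21.36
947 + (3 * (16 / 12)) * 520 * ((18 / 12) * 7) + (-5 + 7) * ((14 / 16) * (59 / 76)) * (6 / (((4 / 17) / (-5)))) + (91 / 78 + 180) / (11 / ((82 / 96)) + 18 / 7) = 91493222119 / 4043808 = 22625.51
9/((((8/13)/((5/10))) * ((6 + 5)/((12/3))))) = 2.66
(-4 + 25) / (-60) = -7 / 20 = -0.35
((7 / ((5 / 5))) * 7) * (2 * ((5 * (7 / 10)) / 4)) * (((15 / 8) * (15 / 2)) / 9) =8575 / 64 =133.98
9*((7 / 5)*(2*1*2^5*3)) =12096 / 5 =2419.20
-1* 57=-57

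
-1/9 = -0.11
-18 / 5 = -3.60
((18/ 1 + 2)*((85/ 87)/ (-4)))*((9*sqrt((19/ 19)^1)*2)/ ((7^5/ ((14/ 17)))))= -300/ 69629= -0.00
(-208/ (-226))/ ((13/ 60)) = 480/ 113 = 4.25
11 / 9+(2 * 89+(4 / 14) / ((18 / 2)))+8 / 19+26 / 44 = 180.27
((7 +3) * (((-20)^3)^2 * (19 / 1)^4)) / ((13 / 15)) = 1251081600000000 / 13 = 96237046153846.15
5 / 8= 0.62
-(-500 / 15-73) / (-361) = -319 / 1083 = -0.29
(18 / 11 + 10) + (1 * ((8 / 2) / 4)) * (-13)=-1.36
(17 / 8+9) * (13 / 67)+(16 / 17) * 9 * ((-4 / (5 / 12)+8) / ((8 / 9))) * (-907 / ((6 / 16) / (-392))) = -658615295959 / 45560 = -14455998.59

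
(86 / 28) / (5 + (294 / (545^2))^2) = 3793625576875 / 6175670753854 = 0.61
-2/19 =-0.11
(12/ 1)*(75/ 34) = 450/ 17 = 26.47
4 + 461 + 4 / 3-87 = 1138 / 3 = 379.33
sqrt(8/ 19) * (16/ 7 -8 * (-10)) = 1152 * sqrt(38)/ 133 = 53.39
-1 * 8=-8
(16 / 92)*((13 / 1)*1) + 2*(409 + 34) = 20430 / 23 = 888.26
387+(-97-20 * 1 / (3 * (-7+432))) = 289.98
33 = 33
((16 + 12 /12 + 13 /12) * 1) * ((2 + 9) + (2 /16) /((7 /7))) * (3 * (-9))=-173817 /32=-5431.78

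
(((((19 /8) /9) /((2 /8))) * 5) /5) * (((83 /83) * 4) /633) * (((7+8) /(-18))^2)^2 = 11875 /3691656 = 0.00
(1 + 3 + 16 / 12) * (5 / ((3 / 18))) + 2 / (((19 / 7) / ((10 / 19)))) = 57900 / 361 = 160.39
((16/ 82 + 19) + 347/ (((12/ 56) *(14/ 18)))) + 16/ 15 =2102.26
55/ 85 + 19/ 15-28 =-6652/ 255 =-26.09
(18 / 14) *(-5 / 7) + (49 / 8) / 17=-3719 / 6664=-0.56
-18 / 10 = -1.80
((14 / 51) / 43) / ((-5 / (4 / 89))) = -56 / 975885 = -0.00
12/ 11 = 1.09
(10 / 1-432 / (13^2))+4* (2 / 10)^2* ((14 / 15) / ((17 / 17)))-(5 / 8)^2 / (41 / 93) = 1115358661 / 166296000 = 6.71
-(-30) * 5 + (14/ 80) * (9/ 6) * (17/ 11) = 132357/ 880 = 150.41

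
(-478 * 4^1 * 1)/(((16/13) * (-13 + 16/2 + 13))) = -194.19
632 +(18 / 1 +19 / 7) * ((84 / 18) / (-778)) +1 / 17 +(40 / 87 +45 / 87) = 121377885 / 191777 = 632.91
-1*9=-9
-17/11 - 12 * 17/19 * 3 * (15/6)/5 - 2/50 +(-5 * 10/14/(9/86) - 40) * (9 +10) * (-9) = 462967212/36575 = 12658.02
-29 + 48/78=-369/13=-28.38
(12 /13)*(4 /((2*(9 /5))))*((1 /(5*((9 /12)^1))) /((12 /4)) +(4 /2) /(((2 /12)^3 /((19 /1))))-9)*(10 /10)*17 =50178424 /351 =142958.47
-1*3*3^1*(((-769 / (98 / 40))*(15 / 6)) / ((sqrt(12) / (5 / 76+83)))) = 364102275*sqrt(3) / 3724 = 169345.77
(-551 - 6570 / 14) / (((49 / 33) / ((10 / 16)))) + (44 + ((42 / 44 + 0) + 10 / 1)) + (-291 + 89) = -8700575 / 15092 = -576.50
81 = 81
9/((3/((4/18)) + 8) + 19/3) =54/167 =0.32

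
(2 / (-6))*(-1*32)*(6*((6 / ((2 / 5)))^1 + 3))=1152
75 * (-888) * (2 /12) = -11100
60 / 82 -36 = -1446 / 41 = -35.27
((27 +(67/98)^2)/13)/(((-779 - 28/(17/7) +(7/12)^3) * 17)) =-113960304/724664761093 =-0.00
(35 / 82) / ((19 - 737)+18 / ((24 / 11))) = -0.00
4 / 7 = 0.57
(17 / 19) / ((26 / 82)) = 697 / 247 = 2.82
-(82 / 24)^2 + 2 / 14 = -11623 / 1008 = -11.53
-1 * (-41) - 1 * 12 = 29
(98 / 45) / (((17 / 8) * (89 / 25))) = 3920 / 13617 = 0.29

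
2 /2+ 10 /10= 2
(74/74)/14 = 1/14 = 0.07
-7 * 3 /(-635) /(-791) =-3 /71755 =-0.00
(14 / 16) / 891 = 7 / 7128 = 0.00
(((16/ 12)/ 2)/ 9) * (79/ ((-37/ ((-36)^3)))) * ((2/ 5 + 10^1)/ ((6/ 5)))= 2366208/ 37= 63951.57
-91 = -91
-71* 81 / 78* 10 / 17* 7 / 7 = -9585 / 221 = -43.37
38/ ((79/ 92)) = 44.25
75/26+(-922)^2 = 850086.88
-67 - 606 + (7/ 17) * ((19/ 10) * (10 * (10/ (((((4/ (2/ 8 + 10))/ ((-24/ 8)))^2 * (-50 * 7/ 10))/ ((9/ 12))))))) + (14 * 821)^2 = 1149896441199/ 8704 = 132111263.92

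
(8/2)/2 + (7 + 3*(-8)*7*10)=-1671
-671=-671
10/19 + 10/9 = 280/171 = 1.64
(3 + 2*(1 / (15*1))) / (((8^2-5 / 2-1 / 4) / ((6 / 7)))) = 376 / 8575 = 0.04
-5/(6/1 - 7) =5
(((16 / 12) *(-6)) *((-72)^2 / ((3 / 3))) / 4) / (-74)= 5184 / 37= 140.11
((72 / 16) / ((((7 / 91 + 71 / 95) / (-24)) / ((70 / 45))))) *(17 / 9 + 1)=-899080 / 1527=-588.79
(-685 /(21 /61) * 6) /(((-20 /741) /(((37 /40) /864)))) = 76374623 /161280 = 473.55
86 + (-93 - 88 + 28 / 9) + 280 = 1693 / 9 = 188.11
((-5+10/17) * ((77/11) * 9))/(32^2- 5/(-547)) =-0.27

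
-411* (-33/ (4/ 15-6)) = -203445/ 86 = -2365.64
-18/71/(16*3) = -3/568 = -0.01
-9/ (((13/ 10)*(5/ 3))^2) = -324/ 169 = -1.92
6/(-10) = -3/5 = -0.60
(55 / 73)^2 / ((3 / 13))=39325 / 15987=2.46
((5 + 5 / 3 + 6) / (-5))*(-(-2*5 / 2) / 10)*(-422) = 8018 / 15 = 534.53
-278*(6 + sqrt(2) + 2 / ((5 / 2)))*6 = -56712 / 5 - 1668*sqrt(2) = -13701.31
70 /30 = 7 /3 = 2.33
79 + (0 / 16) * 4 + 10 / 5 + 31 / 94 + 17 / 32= 123119 / 1504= 81.86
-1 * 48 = -48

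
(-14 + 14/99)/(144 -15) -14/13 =-196630/166023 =-1.18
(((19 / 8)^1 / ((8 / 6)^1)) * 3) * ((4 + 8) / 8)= 513 / 64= 8.02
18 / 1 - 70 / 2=-17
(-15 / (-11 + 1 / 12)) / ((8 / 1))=45 / 262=0.17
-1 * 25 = -25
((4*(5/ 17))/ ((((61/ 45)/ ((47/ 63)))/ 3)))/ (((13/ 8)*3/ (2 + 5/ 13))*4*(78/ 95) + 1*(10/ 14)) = 10381125/ 39700508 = 0.26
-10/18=-5/9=-0.56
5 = 5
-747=-747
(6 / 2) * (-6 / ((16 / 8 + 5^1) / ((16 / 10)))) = -144 / 35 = -4.11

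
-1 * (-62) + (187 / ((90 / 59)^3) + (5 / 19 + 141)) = 3545109587 / 13851000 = 255.95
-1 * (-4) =4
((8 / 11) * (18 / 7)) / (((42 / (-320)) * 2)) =-3840 / 539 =-7.12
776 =776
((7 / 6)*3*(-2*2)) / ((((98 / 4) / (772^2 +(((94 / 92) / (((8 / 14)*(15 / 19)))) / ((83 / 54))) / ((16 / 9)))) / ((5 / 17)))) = -100165.52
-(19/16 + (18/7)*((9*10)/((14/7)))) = -13093/112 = -116.90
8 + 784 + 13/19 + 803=30318/19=1595.68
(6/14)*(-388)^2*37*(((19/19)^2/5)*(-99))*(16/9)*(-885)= 520561882368/7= 74365983195.43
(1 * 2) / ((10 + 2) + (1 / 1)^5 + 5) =1 / 9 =0.11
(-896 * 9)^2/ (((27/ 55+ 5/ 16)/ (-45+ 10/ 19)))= -6907841740800/ 1919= -3599709088.48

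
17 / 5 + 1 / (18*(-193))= 59053 / 17370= 3.40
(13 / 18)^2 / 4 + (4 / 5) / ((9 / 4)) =3149 / 6480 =0.49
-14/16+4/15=-73/120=-0.61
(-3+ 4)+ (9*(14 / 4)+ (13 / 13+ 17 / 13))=905 / 26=34.81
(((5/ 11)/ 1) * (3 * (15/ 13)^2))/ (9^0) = 3375/ 1859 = 1.82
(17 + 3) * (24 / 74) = 240 / 37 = 6.49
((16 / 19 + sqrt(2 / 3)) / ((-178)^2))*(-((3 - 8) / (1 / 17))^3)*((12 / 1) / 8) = 614125*sqrt(6) / 63368 + 3684750 / 150499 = 48.22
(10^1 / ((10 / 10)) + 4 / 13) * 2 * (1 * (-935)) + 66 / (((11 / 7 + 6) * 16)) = -106242917 / 5512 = -19274.84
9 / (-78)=-3 / 26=-0.12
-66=-66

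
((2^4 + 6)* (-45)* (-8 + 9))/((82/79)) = -953.78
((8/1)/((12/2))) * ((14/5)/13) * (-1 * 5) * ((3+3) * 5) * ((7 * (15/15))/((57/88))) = -344960/741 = -465.53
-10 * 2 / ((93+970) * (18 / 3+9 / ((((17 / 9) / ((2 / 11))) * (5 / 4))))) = -9350 / 3326127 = -0.00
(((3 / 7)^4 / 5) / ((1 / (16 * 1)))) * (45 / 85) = 11664 / 204085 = 0.06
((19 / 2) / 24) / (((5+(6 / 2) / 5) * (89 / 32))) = 95 / 3738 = 0.03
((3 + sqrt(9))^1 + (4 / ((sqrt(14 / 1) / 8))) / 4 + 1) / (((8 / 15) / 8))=60 *sqrt(14) / 7 + 105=137.07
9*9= 81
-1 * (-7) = 7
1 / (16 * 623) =0.00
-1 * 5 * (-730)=3650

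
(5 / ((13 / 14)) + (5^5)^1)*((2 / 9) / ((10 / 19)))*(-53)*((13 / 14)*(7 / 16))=-2731991 / 96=-28458.24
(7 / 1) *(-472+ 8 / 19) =-62720 / 19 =-3301.05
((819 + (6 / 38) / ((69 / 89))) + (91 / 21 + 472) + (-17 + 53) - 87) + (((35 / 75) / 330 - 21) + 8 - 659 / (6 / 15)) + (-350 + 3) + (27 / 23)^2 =-18945322984 / 24876225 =-761.58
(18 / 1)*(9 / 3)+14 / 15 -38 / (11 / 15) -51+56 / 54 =-69569 / 1485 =-46.85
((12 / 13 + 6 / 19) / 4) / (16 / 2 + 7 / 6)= 459 / 13585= 0.03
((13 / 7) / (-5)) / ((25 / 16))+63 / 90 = 809 / 1750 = 0.46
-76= -76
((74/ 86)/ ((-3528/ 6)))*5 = -185/ 25284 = -0.01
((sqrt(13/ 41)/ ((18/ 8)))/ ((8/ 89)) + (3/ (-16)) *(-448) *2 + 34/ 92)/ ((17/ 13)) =1157 *sqrt(533)/ 12546 + 100685/ 782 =130.88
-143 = -143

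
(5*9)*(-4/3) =-60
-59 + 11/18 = -1051/18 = -58.39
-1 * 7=-7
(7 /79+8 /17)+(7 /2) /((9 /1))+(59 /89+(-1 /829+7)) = 15356283025 /1783581894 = 8.61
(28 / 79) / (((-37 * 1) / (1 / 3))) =-28 / 8769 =-0.00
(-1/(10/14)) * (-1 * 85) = 119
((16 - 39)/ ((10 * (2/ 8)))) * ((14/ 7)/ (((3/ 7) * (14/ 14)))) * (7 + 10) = -10948/ 15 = -729.87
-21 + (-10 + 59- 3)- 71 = -46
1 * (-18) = -18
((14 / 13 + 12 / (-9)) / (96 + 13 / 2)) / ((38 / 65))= -10 / 2337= -0.00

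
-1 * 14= -14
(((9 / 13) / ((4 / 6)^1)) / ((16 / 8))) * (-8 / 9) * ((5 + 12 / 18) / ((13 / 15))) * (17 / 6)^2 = -24565 / 1014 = -24.23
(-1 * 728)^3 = -385828352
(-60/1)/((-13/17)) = 78.46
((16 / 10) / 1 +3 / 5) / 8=11 / 40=0.28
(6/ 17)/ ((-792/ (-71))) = 71/ 2244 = 0.03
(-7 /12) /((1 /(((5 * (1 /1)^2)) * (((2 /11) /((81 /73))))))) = -2555 /5346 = -0.48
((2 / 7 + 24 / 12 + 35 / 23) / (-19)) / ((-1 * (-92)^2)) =613 / 25891376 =0.00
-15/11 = -1.36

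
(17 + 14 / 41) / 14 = 711 / 574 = 1.24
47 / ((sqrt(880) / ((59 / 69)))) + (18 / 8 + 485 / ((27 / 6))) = 2773 * sqrt(55) / 15180 + 3961 / 36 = 111.38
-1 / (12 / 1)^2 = -0.01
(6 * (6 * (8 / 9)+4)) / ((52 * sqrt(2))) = 7 * sqrt(2) / 13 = 0.76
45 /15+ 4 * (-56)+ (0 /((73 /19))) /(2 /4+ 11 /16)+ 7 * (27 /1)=-32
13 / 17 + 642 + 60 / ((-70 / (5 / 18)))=229382 / 357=642.53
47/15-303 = -4498/15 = -299.87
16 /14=8 /7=1.14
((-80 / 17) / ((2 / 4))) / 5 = -1.88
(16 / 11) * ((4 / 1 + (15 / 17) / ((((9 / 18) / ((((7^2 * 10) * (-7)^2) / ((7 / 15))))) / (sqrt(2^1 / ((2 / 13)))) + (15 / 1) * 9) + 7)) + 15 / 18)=996444200630225096 / 141553615596119949 - 24696000 * sqrt(13) / 519029923852439813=7.04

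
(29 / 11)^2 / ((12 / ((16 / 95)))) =3364 / 34485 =0.10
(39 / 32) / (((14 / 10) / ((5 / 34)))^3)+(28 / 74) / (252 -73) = 10075500481 / 2857166862592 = 0.00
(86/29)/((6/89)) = 3827/87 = 43.99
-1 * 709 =-709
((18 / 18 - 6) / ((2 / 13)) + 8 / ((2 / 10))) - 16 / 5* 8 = -181 / 10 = -18.10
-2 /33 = -0.06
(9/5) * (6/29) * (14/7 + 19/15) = 1.22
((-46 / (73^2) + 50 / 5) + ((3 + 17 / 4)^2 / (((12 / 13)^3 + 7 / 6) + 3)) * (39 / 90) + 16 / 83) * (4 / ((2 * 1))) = 34153195175947 / 1155182038040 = 29.57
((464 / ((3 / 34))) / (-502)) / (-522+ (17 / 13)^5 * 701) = -2928759184 / 603533122683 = -0.00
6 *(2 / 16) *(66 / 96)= 33 / 64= 0.52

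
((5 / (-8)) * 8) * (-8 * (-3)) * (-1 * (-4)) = -480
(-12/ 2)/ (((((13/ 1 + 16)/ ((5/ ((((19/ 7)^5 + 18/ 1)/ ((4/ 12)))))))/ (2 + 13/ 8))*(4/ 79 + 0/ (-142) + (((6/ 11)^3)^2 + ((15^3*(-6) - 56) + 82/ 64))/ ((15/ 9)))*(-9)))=-18817563459464/ 272886144179044181715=-0.00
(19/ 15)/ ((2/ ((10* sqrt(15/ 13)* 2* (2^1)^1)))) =76* sqrt(195)/ 39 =27.21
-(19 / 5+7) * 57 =-3078 / 5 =-615.60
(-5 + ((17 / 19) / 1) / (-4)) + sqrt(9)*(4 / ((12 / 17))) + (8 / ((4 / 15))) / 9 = 3445 / 228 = 15.11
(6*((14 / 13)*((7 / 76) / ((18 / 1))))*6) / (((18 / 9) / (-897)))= -3381 / 38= -88.97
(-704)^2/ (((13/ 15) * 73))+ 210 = 7633530/ 949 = 8043.76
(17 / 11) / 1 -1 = 6 / 11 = 0.55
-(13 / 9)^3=-2197 / 729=-3.01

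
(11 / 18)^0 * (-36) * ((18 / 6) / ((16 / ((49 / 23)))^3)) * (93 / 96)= -98472213 / 398688256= -0.25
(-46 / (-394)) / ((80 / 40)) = 23 / 394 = 0.06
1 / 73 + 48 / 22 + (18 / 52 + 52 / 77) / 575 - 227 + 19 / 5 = -3714346081 / 16806790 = -221.00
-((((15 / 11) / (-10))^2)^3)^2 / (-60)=177147 / 257100052620984320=0.00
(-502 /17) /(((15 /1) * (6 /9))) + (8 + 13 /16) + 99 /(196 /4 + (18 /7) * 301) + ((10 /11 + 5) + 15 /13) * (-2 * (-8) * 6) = 109482505961 /160057040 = 684.02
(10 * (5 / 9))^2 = 2500 / 81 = 30.86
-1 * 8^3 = -512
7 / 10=0.70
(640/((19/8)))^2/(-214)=-13107200/38627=-339.33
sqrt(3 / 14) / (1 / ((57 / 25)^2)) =3249 * sqrt(42) / 8750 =2.41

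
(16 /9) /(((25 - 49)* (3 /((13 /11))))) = -26 /891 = -0.03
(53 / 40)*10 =53 / 4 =13.25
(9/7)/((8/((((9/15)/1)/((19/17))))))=459/5320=0.09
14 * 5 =70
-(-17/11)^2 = -289/121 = -2.39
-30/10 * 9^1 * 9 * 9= -2187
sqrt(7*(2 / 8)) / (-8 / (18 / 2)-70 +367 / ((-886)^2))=-3532482*sqrt(7) / 500824145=-0.02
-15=-15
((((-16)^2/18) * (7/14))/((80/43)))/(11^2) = 0.03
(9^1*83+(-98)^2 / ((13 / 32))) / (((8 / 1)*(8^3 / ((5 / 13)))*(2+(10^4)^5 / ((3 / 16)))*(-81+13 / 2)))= -4755585 / 82513100800000000000309424128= -0.00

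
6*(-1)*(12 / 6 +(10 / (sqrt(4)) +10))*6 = -612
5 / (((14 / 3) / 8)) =60 / 7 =8.57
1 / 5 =0.20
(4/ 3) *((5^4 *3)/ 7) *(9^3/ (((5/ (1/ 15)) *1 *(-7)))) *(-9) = 218700/ 49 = 4463.27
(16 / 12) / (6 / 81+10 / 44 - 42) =-792 / 24769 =-0.03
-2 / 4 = -1 / 2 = -0.50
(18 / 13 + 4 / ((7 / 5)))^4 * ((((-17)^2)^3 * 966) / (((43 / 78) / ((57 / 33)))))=8429982725764098232128 / 356439083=23650556652801.45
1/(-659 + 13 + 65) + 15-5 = 5809/581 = 10.00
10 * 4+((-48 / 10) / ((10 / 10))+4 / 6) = 538 / 15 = 35.87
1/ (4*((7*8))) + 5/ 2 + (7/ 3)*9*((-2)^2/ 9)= 7955/ 672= 11.84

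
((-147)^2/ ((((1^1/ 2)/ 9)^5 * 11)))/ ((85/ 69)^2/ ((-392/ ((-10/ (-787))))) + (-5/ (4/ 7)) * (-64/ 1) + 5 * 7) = 29986527755701448064/ 4806606840365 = 6238606.31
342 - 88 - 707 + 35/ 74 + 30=-31267/ 74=-422.53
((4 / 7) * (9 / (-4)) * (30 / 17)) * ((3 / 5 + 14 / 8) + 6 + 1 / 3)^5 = -38387392786601 / 342720000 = -112008.03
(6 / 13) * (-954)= -5724 / 13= -440.31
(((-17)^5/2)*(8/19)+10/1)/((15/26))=-147660188/285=-518105.92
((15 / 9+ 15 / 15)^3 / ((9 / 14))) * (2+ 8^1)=71680 / 243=294.98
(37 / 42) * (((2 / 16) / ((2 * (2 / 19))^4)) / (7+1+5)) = 4.31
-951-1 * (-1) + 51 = -899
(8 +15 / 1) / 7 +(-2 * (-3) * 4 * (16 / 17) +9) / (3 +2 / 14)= 34915 / 2618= 13.34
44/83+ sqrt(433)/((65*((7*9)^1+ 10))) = sqrt(433)/4745+ 44/83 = 0.53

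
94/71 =1.32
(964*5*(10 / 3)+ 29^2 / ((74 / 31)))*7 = 25515091 / 222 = 114932.84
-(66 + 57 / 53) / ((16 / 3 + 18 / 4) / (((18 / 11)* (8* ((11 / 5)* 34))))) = -20886336 / 3127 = -6679.35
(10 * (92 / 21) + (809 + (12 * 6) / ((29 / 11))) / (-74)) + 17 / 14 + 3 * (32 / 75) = 19717681 / 563325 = 35.00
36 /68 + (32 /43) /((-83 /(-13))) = 39193 /60673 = 0.65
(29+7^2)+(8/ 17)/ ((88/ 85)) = 863/ 11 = 78.45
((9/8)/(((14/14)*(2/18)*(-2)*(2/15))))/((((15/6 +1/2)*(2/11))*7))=-4455/448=-9.94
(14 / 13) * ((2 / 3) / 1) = 0.72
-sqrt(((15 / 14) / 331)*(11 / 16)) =-sqrt(764610) / 18536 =-0.05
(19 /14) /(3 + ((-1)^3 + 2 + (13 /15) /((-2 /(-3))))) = 95 /371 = 0.26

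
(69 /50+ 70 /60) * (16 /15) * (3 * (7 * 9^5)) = 421058736 /125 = 3368469.89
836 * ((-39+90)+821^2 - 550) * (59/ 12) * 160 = 442957141440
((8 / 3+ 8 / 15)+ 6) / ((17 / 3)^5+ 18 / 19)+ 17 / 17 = 135120667 / 134908285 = 1.00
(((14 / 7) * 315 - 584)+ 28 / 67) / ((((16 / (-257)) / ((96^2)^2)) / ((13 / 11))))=-55157149532160 / 737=-74840094344.86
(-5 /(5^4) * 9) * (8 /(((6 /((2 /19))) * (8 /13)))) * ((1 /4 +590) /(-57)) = 30693 /180500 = 0.17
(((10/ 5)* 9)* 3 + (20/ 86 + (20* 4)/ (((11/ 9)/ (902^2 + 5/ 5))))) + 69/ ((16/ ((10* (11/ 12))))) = 806056164809/ 15136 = 53254239.22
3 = 3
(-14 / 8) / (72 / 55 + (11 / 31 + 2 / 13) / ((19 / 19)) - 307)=155155 / 27057456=0.01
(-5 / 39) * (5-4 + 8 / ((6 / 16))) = -335 / 117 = -2.86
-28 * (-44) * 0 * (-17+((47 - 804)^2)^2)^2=0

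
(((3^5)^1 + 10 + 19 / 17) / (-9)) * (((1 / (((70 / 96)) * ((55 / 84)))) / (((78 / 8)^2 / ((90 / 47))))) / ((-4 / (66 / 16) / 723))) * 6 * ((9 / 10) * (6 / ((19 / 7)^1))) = 136008585216 / 12827945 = 10602.52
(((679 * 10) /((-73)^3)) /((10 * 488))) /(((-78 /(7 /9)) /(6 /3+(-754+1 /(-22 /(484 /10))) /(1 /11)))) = -197634493 /666339438960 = -0.00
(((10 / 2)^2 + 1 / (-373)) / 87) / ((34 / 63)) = 97902 / 183889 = 0.53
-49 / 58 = -0.84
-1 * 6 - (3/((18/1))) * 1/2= -73/12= -6.08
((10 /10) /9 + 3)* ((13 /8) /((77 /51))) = 221 /66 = 3.35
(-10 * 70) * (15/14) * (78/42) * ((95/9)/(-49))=308750/1029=300.05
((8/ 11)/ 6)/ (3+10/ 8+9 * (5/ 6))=16/ 1551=0.01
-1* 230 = -230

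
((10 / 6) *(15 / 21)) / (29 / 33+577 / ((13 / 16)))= 3575 / 2135231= 0.00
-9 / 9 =-1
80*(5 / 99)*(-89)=-35600 / 99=-359.60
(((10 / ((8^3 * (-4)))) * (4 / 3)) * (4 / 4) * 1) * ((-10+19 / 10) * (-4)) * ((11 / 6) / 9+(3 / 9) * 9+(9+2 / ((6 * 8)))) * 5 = -13225 / 1024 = -12.92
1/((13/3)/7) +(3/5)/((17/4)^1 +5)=4041/2405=1.68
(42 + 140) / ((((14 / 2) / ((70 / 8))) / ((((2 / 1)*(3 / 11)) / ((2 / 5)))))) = 6825 / 22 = 310.23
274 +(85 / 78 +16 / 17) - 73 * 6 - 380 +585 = 57059 / 1326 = 43.03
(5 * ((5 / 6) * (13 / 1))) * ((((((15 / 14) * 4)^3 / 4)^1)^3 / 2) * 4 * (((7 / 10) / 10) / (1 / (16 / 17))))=5330812500000 / 98001617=54395.15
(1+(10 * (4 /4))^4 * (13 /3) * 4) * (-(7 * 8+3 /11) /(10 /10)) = -29261987 /3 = -9753995.67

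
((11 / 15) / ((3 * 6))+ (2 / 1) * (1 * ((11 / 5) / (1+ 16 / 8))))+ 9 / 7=5279 / 1890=2.79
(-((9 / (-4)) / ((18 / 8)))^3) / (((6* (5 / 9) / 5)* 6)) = 1 / 4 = 0.25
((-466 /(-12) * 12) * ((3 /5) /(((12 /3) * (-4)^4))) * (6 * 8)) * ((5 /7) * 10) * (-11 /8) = -115335 /896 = -128.72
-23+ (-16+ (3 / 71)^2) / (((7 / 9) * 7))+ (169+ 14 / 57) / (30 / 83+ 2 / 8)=250.86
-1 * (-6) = 6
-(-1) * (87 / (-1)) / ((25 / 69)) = -6003 / 25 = -240.12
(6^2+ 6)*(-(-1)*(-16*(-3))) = 2016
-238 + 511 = 273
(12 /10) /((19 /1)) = 6 /95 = 0.06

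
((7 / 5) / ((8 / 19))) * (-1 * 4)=-133 / 10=-13.30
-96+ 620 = 524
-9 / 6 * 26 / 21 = -13 / 7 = -1.86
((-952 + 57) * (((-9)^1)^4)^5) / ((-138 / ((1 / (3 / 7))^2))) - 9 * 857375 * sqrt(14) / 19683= 19747200692849689354365 / 46 - 857375 * sqrt(14) / 2187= 429286971583688897541.08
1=1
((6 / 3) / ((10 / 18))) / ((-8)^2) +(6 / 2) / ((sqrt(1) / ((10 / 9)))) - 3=187 / 480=0.39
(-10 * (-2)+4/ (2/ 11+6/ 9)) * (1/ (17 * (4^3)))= 173/ 7616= 0.02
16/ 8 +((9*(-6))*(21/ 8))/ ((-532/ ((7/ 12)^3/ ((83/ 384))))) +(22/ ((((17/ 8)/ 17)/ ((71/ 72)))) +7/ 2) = 20358467/ 113544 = 179.30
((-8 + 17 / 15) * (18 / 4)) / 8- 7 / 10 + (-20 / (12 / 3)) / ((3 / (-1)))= -139 / 48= -2.90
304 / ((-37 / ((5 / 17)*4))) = -6080 / 629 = -9.67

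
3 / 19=0.16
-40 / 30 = -4 / 3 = -1.33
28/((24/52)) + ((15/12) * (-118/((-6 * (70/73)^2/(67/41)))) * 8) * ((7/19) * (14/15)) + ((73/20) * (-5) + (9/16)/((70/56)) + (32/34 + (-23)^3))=-35765058461/2979675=-12003.01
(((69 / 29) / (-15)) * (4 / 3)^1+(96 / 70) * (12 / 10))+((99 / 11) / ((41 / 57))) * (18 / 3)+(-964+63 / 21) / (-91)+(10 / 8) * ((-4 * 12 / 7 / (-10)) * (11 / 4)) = 1451353901 / 16229850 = 89.42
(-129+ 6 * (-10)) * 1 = -189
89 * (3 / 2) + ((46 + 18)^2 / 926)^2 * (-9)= -18260949 / 428738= -42.59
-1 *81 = -81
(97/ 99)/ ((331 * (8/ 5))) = 485/ 262152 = 0.00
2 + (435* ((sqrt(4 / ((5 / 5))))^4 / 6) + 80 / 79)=91878 / 79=1163.01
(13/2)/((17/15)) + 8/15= 3197/510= 6.27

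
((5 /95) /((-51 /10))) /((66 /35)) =-175 /31977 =-0.01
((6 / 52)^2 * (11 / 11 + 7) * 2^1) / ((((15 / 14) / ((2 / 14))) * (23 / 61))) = 1464 / 19435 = 0.08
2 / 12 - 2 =-11 / 6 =-1.83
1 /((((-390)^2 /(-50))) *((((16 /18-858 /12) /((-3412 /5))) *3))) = -3412 /3221985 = -0.00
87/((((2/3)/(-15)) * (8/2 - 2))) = -3915/4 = -978.75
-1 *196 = -196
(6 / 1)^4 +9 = 1305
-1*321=-321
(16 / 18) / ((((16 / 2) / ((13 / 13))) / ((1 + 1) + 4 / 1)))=2 / 3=0.67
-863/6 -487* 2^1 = -6707/6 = -1117.83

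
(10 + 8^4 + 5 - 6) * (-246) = -1009830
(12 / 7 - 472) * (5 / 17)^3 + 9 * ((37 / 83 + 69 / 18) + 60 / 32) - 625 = -13280703193 / 22835624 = -581.58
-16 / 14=-8 / 7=-1.14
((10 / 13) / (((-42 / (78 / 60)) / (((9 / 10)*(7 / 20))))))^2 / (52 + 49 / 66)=297 / 278480000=0.00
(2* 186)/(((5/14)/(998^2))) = 5187188832/5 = 1037437766.40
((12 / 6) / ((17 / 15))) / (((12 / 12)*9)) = 10 / 51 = 0.20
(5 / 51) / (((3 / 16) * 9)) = 80 / 1377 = 0.06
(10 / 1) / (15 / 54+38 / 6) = 180 / 119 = 1.51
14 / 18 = 7 / 9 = 0.78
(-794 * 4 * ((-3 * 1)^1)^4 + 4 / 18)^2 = 5360623351204 / 81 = 66180535200.05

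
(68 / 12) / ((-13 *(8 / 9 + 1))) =-3 / 13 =-0.23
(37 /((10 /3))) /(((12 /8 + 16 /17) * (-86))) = -1887 /35690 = -0.05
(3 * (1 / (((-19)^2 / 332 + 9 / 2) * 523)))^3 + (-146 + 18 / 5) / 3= -130030968638479934792 / 2739416474187726375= -47.47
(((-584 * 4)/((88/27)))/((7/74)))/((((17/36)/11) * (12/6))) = -10501488/119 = -88247.80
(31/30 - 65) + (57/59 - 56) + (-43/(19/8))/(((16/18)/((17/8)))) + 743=78117989/134520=580.72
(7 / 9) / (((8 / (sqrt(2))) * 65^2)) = 7 * sqrt(2) / 304200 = 0.00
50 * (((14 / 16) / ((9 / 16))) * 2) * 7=9800 / 9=1088.89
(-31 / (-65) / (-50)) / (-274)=31 / 890500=0.00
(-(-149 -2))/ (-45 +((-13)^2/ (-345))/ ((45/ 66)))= -781425/ 236593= -3.30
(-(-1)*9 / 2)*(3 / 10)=27 / 20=1.35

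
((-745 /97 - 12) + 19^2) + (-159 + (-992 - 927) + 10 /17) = -2862816 /1649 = -1736.09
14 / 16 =7 / 8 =0.88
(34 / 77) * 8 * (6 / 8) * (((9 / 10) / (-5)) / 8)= -459 / 7700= -0.06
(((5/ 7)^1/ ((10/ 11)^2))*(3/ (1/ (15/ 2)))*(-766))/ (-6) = 139029/ 56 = 2482.66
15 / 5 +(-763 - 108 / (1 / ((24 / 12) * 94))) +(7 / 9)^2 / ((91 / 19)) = -21063.87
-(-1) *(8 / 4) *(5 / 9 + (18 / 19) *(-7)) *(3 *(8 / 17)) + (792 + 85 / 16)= 12095549 / 15504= 780.16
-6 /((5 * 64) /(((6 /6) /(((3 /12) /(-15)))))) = 9 /8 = 1.12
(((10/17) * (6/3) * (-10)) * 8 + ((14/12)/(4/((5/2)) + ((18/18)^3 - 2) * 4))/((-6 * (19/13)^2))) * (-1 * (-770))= -72441.38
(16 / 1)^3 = 4096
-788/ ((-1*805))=788/ 805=0.98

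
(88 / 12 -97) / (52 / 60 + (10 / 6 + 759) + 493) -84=-1582057 / 18818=-84.07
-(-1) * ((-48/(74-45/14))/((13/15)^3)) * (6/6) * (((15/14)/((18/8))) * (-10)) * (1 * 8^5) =353894400000/2177227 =162543.64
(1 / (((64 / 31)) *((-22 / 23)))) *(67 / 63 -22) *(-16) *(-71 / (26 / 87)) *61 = 118119202753 / 48048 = 2458358.37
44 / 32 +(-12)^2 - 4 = 1131 / 8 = 141.38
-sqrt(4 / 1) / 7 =-2 / 7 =-0.29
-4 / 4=-1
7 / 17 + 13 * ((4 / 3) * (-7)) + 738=31471 / 51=617.08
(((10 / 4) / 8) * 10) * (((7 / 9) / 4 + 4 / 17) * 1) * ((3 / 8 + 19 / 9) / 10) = 235385 / 705024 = 0.33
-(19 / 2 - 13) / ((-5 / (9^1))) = -63 / 10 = -6.30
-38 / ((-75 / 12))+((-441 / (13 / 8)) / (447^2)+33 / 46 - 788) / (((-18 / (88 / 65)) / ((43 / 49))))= 55223157599894 / 951405539175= 58.04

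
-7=-7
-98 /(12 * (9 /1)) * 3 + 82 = 1427 /18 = 79.28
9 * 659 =5931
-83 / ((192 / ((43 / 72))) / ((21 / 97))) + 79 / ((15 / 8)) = 94038029 / 2234880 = 42.08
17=17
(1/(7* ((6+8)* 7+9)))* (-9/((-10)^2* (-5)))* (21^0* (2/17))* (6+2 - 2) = 27/1591625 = 0.00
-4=-4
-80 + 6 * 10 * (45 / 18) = 70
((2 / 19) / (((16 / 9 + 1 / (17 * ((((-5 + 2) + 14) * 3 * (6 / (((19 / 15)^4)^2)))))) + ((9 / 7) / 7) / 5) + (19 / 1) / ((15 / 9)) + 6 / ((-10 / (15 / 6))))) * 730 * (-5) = -771441739277343750 / 23525078080801699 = -32.79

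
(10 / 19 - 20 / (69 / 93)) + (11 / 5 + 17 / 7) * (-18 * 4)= -5501418 / 15295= -359.69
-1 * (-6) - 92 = -86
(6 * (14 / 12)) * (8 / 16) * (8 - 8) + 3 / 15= 1 / 5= 0.20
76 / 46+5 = 153 / 23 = 6.65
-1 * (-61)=61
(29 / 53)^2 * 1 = 841 / 2809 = 0.30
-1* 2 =-2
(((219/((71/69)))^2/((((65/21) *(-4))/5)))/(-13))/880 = 4795188741/2998790080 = 1.60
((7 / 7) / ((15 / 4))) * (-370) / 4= -74 / 3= -24.67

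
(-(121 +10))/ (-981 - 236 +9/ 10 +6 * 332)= -0.17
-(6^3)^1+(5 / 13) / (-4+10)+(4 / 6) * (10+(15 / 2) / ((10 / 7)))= -2675 / 13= -205.77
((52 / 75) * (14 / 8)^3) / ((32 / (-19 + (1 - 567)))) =-67.93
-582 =-582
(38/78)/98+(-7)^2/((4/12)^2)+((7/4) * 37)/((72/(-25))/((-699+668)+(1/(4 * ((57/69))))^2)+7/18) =14193020026586/24669685677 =575.32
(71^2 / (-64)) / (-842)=5041 / 53888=0.09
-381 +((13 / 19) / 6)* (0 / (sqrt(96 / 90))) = -381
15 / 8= 1.88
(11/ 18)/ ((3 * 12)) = 11/ 648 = 0.02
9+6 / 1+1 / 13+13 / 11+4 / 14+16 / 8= 18563 / 1001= 18.54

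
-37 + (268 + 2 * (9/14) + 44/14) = 1648/7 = 235.43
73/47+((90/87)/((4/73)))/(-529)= 2188321/1442054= 1.52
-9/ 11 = -0.82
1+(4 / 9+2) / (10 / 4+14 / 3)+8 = 9.34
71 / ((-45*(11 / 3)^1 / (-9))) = 3.87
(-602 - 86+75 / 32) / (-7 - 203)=21941 / 6720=3.27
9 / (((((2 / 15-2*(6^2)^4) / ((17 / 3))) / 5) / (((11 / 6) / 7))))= -14025 / 705438692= -0.00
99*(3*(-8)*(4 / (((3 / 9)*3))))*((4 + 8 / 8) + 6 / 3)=-66528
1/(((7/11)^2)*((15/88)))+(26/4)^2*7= 912097/2940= 310.24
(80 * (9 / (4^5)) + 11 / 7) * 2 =1019 / 224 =4.55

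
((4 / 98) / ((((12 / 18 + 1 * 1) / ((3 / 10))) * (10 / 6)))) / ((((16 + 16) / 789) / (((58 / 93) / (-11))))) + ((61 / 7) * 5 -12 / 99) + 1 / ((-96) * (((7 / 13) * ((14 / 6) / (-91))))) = 8862156551 / 200508000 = 44.20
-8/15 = -0.53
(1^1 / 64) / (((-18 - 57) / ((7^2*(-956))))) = 11711 / 1200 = 9.76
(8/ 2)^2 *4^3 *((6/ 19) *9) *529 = 29251584/ 19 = 1539557.05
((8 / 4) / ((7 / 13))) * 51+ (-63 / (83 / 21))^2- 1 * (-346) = 38072275 / 48223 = 789.50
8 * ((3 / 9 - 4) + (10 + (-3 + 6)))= 74.67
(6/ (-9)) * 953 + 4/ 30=-635.20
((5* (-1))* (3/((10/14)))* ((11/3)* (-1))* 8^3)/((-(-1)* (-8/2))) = -9856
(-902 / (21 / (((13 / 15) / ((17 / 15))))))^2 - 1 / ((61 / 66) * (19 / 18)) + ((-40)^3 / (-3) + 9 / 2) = 6622187475863 / 295426782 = 22415.66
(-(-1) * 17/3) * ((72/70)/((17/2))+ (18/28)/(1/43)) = 11013/70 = 157.33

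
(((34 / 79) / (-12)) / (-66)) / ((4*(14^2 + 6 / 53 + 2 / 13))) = 11713 / 16921891008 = 0.00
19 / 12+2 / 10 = 107 / 60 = 1.78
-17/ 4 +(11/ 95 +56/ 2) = 9069/ 380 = 23.87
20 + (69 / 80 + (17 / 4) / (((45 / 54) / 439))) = 180781 / 80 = 2259.76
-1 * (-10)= 10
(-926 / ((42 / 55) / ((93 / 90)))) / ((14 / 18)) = -157883 / 98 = -1611.05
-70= -70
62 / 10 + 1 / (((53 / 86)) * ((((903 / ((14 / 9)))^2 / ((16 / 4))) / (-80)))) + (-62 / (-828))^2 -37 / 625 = 13501435699703 / 2197189597500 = 6.14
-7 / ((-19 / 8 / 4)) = 224 / 19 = 11.79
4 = 4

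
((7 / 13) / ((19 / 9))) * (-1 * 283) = -17829 / 247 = -72.18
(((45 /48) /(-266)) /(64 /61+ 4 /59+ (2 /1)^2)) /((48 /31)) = -0.00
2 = 2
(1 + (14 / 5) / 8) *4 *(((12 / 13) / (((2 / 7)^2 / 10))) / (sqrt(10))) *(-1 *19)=-75411 *sqrt(10) / 65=-3668.78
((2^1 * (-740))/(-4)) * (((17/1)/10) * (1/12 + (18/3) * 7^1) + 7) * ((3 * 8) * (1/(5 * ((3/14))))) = 1952860/3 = 650953.33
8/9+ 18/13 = 266/117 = 2.27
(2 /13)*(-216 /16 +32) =37 /13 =2.85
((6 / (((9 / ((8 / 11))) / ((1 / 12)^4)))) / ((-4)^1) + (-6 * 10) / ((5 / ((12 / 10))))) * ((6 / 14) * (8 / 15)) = -12317189 / 3742200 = -3.29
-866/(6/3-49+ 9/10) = 18.79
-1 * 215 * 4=-860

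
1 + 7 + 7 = 15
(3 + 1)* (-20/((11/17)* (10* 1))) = -136/11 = -12.36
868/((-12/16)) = -3472/3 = -1157.33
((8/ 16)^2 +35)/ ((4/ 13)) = 1833/ 16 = 114.56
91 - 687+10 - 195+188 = -593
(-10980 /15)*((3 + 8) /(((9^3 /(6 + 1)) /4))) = -75152 /243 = -309.27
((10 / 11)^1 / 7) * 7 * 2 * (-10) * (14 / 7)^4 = -290.91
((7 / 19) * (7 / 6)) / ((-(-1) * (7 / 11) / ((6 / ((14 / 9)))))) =2.61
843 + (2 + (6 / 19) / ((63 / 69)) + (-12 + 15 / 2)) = 223665 / 266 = 840.85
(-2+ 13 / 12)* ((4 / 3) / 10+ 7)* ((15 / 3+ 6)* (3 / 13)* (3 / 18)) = -2.77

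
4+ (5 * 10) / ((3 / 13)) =220.67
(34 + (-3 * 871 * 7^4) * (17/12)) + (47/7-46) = -248861397/28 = -8887907.04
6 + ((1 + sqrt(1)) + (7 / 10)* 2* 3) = 61 / 5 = 12.20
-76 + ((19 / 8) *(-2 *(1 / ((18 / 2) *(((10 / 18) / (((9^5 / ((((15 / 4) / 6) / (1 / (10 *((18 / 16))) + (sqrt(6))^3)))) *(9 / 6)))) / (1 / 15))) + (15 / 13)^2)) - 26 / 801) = -6731586 *sqrt(6) / 125 - 297870693611 / 338422500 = -132791.78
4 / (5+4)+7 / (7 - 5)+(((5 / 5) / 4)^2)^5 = 37224457 / 9437184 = 3.94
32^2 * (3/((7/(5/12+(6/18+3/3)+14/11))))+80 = 15472/11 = 1406.55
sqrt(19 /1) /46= sqrt(19) /46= 0.09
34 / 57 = 0.60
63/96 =21/32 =0.66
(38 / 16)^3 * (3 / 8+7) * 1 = 404681 / 4096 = 98.80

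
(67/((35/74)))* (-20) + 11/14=-39653/14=-2832.36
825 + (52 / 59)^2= 825.78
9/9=1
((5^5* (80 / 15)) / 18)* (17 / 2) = 212500 / 27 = 7870.37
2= 2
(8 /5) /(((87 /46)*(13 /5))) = 0.33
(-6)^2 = 36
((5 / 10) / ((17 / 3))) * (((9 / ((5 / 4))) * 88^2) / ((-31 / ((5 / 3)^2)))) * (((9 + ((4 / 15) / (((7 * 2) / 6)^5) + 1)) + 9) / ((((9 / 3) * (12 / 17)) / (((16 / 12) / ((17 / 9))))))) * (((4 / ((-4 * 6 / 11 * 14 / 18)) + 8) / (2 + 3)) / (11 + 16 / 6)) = -2930998627392 / 12710209715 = -230.60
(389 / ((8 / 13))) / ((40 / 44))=55627 / 80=695.34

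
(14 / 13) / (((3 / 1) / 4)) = 56 / 39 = 1.44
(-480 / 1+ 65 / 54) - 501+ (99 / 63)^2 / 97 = -251469943 / 256662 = -979.77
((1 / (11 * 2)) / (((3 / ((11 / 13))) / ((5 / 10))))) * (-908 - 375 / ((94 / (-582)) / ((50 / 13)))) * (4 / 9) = 4901462 / 214461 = 22.85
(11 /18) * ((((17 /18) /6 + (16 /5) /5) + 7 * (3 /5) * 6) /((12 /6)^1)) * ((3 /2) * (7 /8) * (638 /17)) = 101420627 /259200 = 391.28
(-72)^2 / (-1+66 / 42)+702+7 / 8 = 78199 / 8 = 9774.88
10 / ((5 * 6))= 0.33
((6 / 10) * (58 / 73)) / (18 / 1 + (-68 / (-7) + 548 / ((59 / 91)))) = 11977 / 21931755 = 0.00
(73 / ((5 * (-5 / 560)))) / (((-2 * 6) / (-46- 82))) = -261632 / 15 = -17442.13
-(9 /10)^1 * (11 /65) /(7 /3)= -297 /4550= -0.07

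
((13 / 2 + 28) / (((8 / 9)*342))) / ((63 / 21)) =23 / 608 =0.04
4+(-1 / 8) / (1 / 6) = 3.25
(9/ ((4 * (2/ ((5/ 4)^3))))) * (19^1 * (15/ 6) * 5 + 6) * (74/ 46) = 20271375/ 23552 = 860.71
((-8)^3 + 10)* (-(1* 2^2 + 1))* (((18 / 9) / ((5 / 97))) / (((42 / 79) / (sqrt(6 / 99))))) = 3846826* sqrt(66) / 693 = 45096.34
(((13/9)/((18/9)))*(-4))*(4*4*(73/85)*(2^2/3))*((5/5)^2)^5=-121472/2295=-52.93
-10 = -10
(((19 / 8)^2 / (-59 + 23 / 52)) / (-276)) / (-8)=-4693 / 107573760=-0.00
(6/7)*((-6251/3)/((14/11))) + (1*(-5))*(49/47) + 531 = -288697/329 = -877.50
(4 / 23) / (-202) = -2 / 2323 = -0.00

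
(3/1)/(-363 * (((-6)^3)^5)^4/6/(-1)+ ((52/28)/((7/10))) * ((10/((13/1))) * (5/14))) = 1029/1014202128616273126789681093809233692118261132427514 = 0.00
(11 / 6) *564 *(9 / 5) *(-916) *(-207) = 352905854.40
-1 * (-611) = 611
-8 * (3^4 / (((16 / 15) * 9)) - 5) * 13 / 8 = -715 / 16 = -44.69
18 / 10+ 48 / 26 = 237 / 65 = 3.65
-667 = -667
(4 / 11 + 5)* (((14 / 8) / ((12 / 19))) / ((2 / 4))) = 7847 / 264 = 29.72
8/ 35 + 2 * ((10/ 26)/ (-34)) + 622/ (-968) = -1634573/ 3743740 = -0.44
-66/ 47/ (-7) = 66/ 329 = 0.20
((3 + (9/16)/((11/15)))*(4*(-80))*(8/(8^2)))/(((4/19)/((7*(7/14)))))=-440895/176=-2505.09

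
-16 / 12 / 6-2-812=-7328 / 9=-814.22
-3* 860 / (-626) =1290 / 313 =4.12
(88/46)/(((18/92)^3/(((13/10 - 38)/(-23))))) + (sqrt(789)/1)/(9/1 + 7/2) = 2 * sqrt(789)/25 + 1485616/3645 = 409.82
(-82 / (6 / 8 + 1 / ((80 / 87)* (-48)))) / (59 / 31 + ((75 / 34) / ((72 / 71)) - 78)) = 2655068160 / 1740894589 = 1.53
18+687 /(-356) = 5721 /356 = 16.07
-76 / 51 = -1.49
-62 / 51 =-1.22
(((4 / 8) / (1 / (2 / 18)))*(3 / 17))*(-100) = -0.98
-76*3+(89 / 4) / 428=-390247 / 1712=-227.95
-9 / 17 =-0.53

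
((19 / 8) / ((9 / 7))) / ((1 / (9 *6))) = 99.75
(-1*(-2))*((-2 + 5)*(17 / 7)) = 102 / 7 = 14.57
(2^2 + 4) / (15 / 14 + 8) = 112 / 127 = 0.88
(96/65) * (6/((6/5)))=96/13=7.38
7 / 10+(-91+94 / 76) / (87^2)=54979 / 79895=0.69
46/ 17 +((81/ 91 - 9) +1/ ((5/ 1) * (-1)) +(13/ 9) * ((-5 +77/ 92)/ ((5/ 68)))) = -27983110/ 320229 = -87.38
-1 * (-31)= 31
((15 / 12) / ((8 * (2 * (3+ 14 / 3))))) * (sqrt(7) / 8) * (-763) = -11445 * sqrt(7) / 11776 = -2.57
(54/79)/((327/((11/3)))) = 0.01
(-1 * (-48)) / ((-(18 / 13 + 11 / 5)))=-3120 / 233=-13.39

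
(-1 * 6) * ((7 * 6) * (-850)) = 214200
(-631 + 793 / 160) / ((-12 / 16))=33389 / 40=834.72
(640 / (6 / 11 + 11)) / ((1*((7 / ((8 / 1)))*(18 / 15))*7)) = 140800 / 18669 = 7.54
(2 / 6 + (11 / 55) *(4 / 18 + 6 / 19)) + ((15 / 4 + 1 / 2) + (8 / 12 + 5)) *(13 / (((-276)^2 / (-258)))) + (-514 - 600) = -1791483311 / 1608160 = -1114.00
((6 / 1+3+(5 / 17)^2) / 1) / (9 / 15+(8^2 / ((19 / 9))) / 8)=249470 / 120513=2.07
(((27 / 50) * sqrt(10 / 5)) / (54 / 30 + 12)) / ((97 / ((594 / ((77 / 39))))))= 9477 * sqrt(2) / 78085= 0.17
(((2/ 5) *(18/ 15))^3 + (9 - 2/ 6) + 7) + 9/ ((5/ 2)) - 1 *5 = 673934/ 46875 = 14.38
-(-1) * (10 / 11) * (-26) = -260 / 11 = -23.64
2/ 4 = 0.50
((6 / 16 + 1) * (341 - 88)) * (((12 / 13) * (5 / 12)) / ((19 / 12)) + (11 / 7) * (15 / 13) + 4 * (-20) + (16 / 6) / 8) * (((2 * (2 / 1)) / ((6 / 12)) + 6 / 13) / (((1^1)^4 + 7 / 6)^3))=-1109137766220 / 49381969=-22460.38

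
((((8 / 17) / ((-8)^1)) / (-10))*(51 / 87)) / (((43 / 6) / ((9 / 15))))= 9 / 31175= 0.00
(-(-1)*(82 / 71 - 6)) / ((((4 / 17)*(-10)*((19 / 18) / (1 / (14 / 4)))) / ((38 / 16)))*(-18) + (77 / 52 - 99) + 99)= -304096 / 4227979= -0.07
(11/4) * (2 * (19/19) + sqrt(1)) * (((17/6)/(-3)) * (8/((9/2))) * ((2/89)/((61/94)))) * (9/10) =-35156/81435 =-0.43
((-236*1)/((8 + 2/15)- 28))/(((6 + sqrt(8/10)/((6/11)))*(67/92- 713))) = -542800/180690959 + 597080*sqrt(5)/1626218631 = -0.00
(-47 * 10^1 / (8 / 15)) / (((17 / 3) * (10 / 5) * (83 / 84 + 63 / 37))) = -28.90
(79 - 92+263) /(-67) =-250 /67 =-3.73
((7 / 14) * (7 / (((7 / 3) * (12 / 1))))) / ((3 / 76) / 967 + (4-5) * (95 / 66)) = -606309 / 6981542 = -0.09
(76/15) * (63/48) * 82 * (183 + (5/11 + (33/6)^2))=51274559/440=116533.09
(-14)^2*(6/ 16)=147/ 2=73.50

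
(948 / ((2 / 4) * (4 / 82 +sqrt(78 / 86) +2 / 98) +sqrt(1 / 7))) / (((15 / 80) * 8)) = 109193168 / (5977 +24682 * sqrt(7) +2009 * sqrt(1677)) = 711.12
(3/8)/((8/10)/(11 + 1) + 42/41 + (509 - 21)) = 1845/2406328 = 0.00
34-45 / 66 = 733 / 22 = 33.32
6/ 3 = 2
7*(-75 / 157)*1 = -525 / 157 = -3.34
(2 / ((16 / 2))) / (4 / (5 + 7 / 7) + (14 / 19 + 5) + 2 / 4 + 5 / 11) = 627 / 18454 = 0.03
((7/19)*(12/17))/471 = 28/50711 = 0.00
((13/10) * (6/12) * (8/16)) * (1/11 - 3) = -0.95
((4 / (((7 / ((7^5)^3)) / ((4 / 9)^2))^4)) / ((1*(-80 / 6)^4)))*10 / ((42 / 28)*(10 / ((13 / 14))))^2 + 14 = 23352363580479928938302865072403393497691816669142 / 14946778125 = 1562367714646190945468582000000000000000.00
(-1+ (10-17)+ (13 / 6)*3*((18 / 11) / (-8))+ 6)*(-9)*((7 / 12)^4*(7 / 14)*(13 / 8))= 9145409 / 3244032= 2.82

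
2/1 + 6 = 8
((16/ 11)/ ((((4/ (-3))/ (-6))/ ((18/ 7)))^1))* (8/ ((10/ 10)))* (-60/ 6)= -103680/ 77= -1346.49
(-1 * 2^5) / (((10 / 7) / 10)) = -224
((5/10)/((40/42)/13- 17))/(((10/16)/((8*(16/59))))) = -139776/1363195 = -0.10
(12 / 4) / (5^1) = 3 / 5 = 0.60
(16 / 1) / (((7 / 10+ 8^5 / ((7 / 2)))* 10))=112 / 655409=0.00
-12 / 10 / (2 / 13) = -39 / 5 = -7.80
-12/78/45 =-2/585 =-0.00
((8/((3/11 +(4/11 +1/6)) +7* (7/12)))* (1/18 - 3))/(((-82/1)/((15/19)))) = 4664/100491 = 0.05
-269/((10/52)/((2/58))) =-6994/145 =-48.23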